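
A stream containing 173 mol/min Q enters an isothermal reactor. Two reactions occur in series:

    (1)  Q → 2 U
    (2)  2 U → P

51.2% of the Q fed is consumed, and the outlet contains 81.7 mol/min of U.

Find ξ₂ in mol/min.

Conversion of Q: Q consumed = 1ξ₁ = 0.512 × 173 → ξ₁ = 88.58 mol/min.
U balance: n_U = 0 + 2ξ₁ − 2ξ₂ = 81.7 → ξ₂ = (2·88.58 − 81.7)/2 = 47.73 mol/min.
Outlet amounts (n = n₀ + Σ ν·ξ):
  Q: 173 − 1(88.58) = 84.42
  U: 0 + 2(88.58) − 2(47.73) = 81.7
  P: 0 + 1(47.73) = 47.73

ξ₂ = 47.7 mol/min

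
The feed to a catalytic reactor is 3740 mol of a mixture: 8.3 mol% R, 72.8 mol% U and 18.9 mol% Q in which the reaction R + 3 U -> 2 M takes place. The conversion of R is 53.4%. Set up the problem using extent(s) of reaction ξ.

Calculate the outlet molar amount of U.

2230 mol

R reacted = 0.534 × 310.4 = 165.8 mol; ν_R = −1, so ξ = 165.8/1 = 165.8 mol.
Outlet amounts (n = n₀ + ν ξ):
  R: 310.4 − 1(165.8) = 144.7
  U: 2723 − 3(165.8) = 2225
  M: 0 + 2(165.8) = 331.5
  Q: 706.9 (inert)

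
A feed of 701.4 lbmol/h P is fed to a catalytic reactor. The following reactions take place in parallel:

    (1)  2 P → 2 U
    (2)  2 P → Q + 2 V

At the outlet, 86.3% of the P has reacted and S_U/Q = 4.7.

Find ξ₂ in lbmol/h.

Conversion of P: P consumed = 0.863 × 701.4 = 605.3 lbmol/h = 2ξ₁ + 2ξ₂.
Selectivity: 2ξ₁ / (1ξ₂) = 4.7 → ξ₁ = 2.35 ξ₂.
Substitute: (2·2.35 + 2) ξ₂ = 605.3 → ξ₂ = 90.34 lbmol/h, ξ₁ = 212.3 lbmol/h.
Outlet amounts (n = n₀ + Σ ν·ξ):
  P: 701.4 − 2(212.3) − 2(90.34) = 96.09
  U: 0 + 2(212.3) = 424.6
  Q: 0 + 1(90.34) = 90.34
  V: 0 + 2(90.34) = 180.7

ξ₂ = 90.3 lbmol/h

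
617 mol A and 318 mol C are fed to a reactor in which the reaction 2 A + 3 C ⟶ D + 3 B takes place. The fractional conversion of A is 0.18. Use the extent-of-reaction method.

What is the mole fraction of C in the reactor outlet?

0.172

A reacted = 0.18 × 617 = 111.1 mol; ν_A = −2, so ξ = 111.1/2 = 55.53 mol.
Outlet amounts (n = n₀ + ν ξ):
  A: 617 − 2(55.53) = 505.9
  C: 318 − 3(55.53) = 151.4
  D: 0 + 1(55.53) = 55.53
  B: 0 + 3(55.53) = 166.6
Total out = 879.5 mol; y_C = 151.4 / 879.5 = 0.1722.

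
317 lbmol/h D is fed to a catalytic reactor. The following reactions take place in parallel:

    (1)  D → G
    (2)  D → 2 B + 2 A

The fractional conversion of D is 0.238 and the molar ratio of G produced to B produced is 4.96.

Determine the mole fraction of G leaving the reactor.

Conversion of D: D consumed = 0.238 × 317 = 75.45 lbmol/h = 1ξ₁ + 1ξ₂.
Selectivity: 1ξ₁ / (2ξ₂) = 4.96 → ξ₁ = 9.92 ξ₂.
Substitute: (1·9.92 + 1) ξ₂ = 75.45 → ξ₂ = 6.909 lbmol/h, ξ₁ = 68.54 lbmol/h.
Outlet amounts (n = n₀ + Σ ν·ξ):
  D: 317 − 1(68.54) − 1(6.909) = 241.6
  G: 0 + 1(68.54) = 68.54
  B: 0 + 2(6.909) = 13.82
  A: 0 + 2(6.909) = 13.82
Total out = 337.7 lbmol/h; y_G = 68.54 / 337.7 = 0.2029.

0.203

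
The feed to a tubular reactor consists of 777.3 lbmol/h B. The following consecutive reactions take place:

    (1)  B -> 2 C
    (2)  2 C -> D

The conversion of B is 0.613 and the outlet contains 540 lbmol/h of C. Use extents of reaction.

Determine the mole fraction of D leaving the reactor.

0.197

Conversion of B: B consumed = 1ξ₁ = 0.613 × 777.3 → ξ₁ = 476.5 lbmol/h.
C balance: n_C = 0 + 2ξ₁ − 2ξ₂ = 540 → ξ₂ = (2·476.5 − 540)/2 = 206.5 lbmol/h.
Outlet amounts (n = n₀ + Σ ν·ξ):
  B: 777.3 − 1(476.5) = 300.8
  C: 0 + 2(476.5) − 2(206.5) = 540
  D: 0 + 1(206.5) = 206.5
Total out = 1047 lbmol/h; y_D = 206.5 / 1047 = 0.1972.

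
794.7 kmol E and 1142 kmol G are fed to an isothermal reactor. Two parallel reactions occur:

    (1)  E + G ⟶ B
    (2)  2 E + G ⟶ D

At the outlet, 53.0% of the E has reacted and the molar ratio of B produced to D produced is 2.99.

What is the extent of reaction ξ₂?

ξ₂ = 84.4 kmol

Conversion of E: E consumed = 0.53 × 794.7 = 421.2 kmol = 1ξ₁ + 2ξ₂.
Selectivity: 1ξ₁ / (1ξ₂) = 2.99 → ξ₁ = 2.99 ξ₂.
Substitute: (1·2.99 + 2) ξ₂ = 421.2 → ξ₂ = 84.41 kmol, ξ₁ = 252.4 kmol.
Outlet amounts (n = n₀ + Σ ν·ξ):
  E: 794.7 − 1(252.4) − 2(84.41) = 373.5
  G: 1142 − 1(252.4) − 1(84.41) = 805.2
  B: 0 + 1(252.4) = 252.4
  D: 0 + 1(84.41) = 84.41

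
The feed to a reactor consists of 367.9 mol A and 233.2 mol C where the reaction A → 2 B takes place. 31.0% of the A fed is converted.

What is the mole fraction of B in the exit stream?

A reacted = 0.31 × 367.9 = 114 mol; ν_A = −1, so ξ = 114/1 = 114 mol.
Outlet amounts (n = n₀ + ν ξ):
  A: 367.9 − 1(114) = 253.9
  B: 0 + 2(114) = 228.1
  C: 233.2 (inert)
Total out = 715.1 mol; y_B = 228.1 / 715.1 = 0.319.

0.319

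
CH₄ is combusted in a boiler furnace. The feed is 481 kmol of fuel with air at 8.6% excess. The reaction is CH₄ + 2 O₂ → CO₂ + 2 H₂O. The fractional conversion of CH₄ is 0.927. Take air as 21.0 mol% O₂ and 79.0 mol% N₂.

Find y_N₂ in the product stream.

0.72

Stoichiometric O₂ = 2 × 481 = 962 kmol; O₂ fed = 962 × 1.086 = 1045 kmol.
N₂ fed = 1045 × 79/21 = 3930 kmol.
Fuel reacted = 0.927 × 481 → ξ = 445.9 kmol.
Outlet (n = n₀ + ν ξ):
  CH₄: 481 − 1(445.9) = 35.11
  O₂: 1045 − 2(445.9) = 153
  N₂: 3930 (inert)
  CO₂: 0 + 1(445.9) = 445.9
  H₂O: 0 + 2(445.9) = 891.8
Total out = 5456 kmol; y_N₂ = 3930 / 5456 = 0.7204.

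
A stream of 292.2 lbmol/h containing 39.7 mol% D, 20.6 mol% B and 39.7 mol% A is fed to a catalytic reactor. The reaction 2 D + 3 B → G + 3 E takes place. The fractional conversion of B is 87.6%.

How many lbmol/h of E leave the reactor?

B reacted = 0.876 × 60.19 = 52.73 lbmol/h; ν_B = −3, so ξ = 52.73/3 = 17.58 lbmol/h.
Outlet amounts (n = n₀ + ν ξ):
  D: 116 − 2(17.58) = 80.85
  B: 60.19 − 3(17.58) = 7.464
  G: 0 + 1(17.58) = 17.58
  E: 0 + 3(17.58) = 52.73
  A: 116 (inert)

52.7 lbmol/h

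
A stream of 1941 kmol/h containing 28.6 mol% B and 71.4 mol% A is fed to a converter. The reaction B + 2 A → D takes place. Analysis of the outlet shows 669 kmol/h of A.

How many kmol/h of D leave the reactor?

For A: n = n₀ − 2ξ → 669 = 1386 − 2ξ, giving ξ = 358.4 kmol/h.
Outlet amounts (n = n₀ + ν ξ):
  B: 555.1 − 1(358.4) = 196.7
  A: 1386 − 2(358.4) = 669
  D: 0 + 1(358.4) = 358.4

358 kmol/h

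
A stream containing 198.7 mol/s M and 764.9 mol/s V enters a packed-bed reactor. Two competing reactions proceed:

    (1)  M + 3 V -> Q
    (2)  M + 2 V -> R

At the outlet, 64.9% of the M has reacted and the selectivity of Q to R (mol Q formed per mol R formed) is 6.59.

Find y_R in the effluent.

0.0286

Conversion of M: M consumed = 0.649 × 198.7 = 129 mol/s = 1ξ₁ + 1ξ₂.
Selectivity: 1ξ₁ / (1ξ₂) = 6.59 → ξ₁ = 6.59 ξ₂.
Substitute: (1·6.59 + 1) ξ₂ = 129 → ξ₂ = 16.99 mol/s, ξ₁ = 112 mol/s.
Outlet amounts (n = n₀ + Σ ν·ξ):
  M: 198.7 − 1(112) − 1(16.99) = 69.74
  V: 764.9 − 3(112) − 2(16.99) = 395
  Q: 0 + 1(112) = 112
  R: 0 + 1(16.99) = 16.99
Total out = 593.7 mol/s; y_R = 16.99 / 593.7 = 0.02862.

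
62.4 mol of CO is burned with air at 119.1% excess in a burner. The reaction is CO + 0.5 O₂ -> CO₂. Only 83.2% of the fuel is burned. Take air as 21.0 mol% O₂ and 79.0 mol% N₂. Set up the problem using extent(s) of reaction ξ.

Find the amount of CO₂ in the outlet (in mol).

Stoichiometric O₂ = 0.5 × 62.4 = 31.2 mol; O₂ fed = 31.2 × 2.191 = 68.36 mol.
N₂ fed = 68.36 × 79/21 = 257.2 mol.
Fuel reacted = 0.832 × 62.4 → ξ = 51.92 mol.
Outlet (n = n₀ + ν ξ):
  CO: 62.4 − 1(51.92) = 10.48
  O₂: 68.36 − 0.5(51.92) = 42.4
  N₂: 257.2 (inert)
  CO₂: 0 + 1(51.92) = 51.92

51.9 mol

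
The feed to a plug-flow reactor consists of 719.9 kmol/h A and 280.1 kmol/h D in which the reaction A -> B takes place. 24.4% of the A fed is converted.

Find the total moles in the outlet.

A reacted = 0.244 × 719.9 = 175.7 kmol/h; ν_A = −1, so ξ = 175.7/1 = 175.7 kmol/h.
Outlet amounts (n = n₀ + ν ξ):
  A: 719.9 − 1(175.7) = 544.2
  B: 0 + 1(175.7) = 175.7
  D: 280.1 (inert)
Total out = 544.2 + 175.7 + 280.1 = 1000 kmol/h.

1000 kmol/h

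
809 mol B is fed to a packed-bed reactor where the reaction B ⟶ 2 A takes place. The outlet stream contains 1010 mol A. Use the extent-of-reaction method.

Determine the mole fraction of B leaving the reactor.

0.231

For A: n = n₀ + 2ξ → 1010 = 0 + 2ξ, giving ξ = 505 mol.
Outlet amounts (n = n₀ + ν ξ):
  B: 809 − 1(505) = 304
  A: 0 + 2(505) = 1010
Total out = 1314 mol; y_B = 304 / 1314 = 0.2314.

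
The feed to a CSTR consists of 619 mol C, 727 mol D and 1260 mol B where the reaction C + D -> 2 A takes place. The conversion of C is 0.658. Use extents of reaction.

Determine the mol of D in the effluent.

C reacted = 0.658 × 619 = 407.3 mol; ν_C = −1, so ξ = 407.3/1 = 407.3 mol.
Outlet amounts (n = n₀ + ν ξ):
  C: 619 − 1(407.3) = 211.7
  D: 727 − 1(407.3) = 319.7
  A: 0 + 2(407.3) = 814.6
  B: 1260 (inert)

320 mol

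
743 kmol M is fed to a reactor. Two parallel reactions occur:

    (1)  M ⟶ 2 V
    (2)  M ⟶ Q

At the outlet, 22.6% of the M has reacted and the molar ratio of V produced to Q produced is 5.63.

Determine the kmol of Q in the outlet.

44 kmol

Conversion of M: M consumed = 0.226 × 743 = 167.9 kmol = 1ξ₁ + 1ξ₂.
Selectivity: 2ξ₁ / (1ξ₂) = 5.63 → ξ₁ = 2.815 ξ₂.
Substitute: (1·2.815 + 1) ξ₂ = 167.9 → ξ₂ = 44.02 kmol, ξ₁ = 123.9 kmol.
Outlet amounts (n = n₀ + Σ ν·ξ):
  M: 743 − 1(123.9) − 1(44.02) = 575.1
  V: 0 + 2(123.9) = 247.8
  Q: 0 + 1(44.02) = 44.02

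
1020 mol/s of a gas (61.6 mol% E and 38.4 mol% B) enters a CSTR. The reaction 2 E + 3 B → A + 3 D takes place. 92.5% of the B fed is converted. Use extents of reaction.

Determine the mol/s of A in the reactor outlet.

B reacted = 0.925 × 391.7 = 362.3 mol/s; ν_B = −3, so ξ = 362.3/3 = 120.8 mol/s.
Outlet amounts (n = n₀ + ν ξ):
  E: 628.3 − 2(120.8) = 386.8
  B: 391.7 − 3(120.8) = 29.38
  A: 0 + 1(120.8) = 120.8
  D: 0 + 3(120.8) = 362.3

121 mol/s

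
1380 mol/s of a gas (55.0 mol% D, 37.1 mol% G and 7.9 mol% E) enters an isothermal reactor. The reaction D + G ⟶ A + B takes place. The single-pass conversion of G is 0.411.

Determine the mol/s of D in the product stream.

G reacted = 0.411 × 512 = 210.4 mol/s; ν_G = −1, so ξ = 210.4/1 = 210.4 mol/s.
Outlet amounts (n = n₀ + ν ξ):
  D: 759 − 1(210.4) = 548.6
  G: 512 − 1(210.4) = 301.6
  A: 0 + 1(210.4) = 210.4
  B: 0 + 1(210.4) = 210.4
  E: 109 (inert)

549 mol/s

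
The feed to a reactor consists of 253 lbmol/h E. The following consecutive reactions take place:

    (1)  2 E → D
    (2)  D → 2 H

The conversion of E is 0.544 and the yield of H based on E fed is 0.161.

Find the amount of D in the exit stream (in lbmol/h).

48.4 lbmol/h

Conversion of E: E consumed = 2ξ₁ = 0.544 × 253 → ξ₁ = 68.82 lbmol/h.
Yield of H: 2ξ₂ / 253 = 0.161 → ξ₂ = 20.37 lbmol/h.
Outlet amounts (n = n₀ + Σ ν·ξ):
  E: 253 − 2(68.82) = 115.4
  D: 0 + 1(68.82) − 1(20.37) = 48.45
  H: 0 + 2(20.37) = 40.73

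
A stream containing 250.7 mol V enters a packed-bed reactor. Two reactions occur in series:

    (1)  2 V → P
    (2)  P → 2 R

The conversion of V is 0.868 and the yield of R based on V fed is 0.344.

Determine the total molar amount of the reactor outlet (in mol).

Conversion of V: V consumed = 2ξ₁ = 0.868 × 250.7 → ξ₁ = 108.8 mol.
Yield of R: 2ξ₂ / 250.7 = 0.344 → ξ₂ = 43.12 mol.
Outlet amounts (n = n₀ + Σ ν·ξ):
  V: 250.7 − 2(108.8) = 33.09
  P: 0 + 1(108.8) − 1(43.12) = 65.68
  R: 0 + 2(43.12) = 86.24
Total out = 33.09 + 65.68 + 86.24 = 185 mol.

185 mol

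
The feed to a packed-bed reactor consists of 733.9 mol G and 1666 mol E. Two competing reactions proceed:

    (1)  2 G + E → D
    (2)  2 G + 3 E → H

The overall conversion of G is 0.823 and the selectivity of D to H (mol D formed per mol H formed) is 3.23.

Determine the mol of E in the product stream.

Conversion of G: G consumed = 0.823 × 733.9 = 604 mol = 2ξ₁ + 2ξ₂.
Selectivity: 1ξ₁ / (1ξ₂) = 3.23 → ξ₁ = 3.23 ξ₂.
Substitute: (2·3.23 + 2) ξ₂ = 604 → ξ₂ = 71.39 mol, ξ₁ = 230.6 mol.
Outlet amounts (n = n₀ + Σ ν·ξ):
  G: 733.9 − 2(230.6) − 2(71.39) = 129.9
  E: 1666 − 1(230.6) − 3(71.39) = 1221
  D: 0 + 1(230.6) = 230.6
  H: 0 + 1(71.39) = 71.39

1220 mol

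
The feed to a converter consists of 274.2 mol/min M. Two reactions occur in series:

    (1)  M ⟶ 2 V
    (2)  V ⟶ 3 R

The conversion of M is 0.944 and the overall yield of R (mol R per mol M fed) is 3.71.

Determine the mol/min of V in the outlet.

Conversion of M: M consumed = 1ξ₁ = 0.944 × 274.2 → ξ₁ = 258.8 mol/min.
Yield of R: 3ξ₂ / 274.2 = 3.71 → ξ₂ = 339.1 mol/min.
Outlet amounts (n = n₀ + Σ ν·ξ):
  M: 274.2 − 1(258.8) = 15.36
  V: 0 + 2(258.8) − 1(339.1) = 178.6
  R: 0 + 3(339.1) = 1017

179 mol/min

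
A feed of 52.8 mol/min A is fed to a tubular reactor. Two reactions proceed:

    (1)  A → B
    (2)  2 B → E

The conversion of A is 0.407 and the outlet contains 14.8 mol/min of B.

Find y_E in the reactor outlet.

0.0676

Conversion of A: A consumed = 1ξ₁ = 0.407 × 52.8 → ξ₁ = 21.49 mol/min.
B balance: n_B = 0 + 1ξ₁ − 2ξ₂ = 14.8 → ξ₂ = (1·21.49 − 14.8)/2 = 3.345 mol/min.
Outlet amounts (n = n₀ + Σ ν·ξ):
  A: 52.8 − 1(21.49) = 31.31
  B: 0 + 1(21.49) − 2(3.345) = 14.8
  E: 0 + 1(3.345) = 3.345
Total out = 49.46 mol/min; y_E = 3.345 / 49.46 = 0.06763.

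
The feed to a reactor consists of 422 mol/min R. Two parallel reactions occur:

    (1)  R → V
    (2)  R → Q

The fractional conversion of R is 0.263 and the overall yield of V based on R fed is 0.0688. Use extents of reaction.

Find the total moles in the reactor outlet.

Yield of V: 1ξ₁ / 422 = 0.0688 → ξ₁ = 29.03 mol/min.
Conversion of R: 1ξ₁ + 1ξ₂ = 0.263 × 422 = 111 → ξ₂ = 81.95 mol/min.
Outlet amounts (n = n₀ + Σ ν·ξ):
  R: 422 − 1(29.03) − 1(81.95) = 311
  V: 0 + 1(29.03) = 29.03
  Q: 0 + 1(81.95) = 81.95
Total out = 311 + 29.03 + 81.95 = 422 mol/min.

422 mol/min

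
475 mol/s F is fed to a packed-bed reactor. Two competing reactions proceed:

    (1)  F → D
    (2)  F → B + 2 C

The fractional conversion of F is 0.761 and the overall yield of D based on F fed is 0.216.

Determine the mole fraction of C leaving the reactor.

0.522

Yield of D: 1ξ₁ / 475 = 0.216 → ξ₁ = 102.6 mol/s.
Conversion of F: 1ξ₁ + 1ξ₂ = 0.761 × 475 = 361.5 → ξ₂ = 258.9 mol/s.
Outlet amounts (n = n₀ + Σ ν·ξ):
  F: 475 − 1(102.6) − 1(258.9) = 113.5
  D: 0 + 1(102.6) = 102.6
  B: 0 + 1(258.9) = 258.9
  C: 0 + 2(258.9) = 517.8
Total out = 992.8 mol/s; y_C = 517.8 / 992.8 = 0.5215.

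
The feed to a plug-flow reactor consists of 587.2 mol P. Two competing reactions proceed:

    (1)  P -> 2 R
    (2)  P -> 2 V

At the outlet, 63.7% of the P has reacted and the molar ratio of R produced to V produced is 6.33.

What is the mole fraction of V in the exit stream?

Conversion of P: P consumed = 0.637 × 587.2 = 374 mol = 1ξ₁ + 1ξ₂.
Selectivity: 2ξ₁ / (2ξ₂) = 6.33 → ξ₁ = 6.33 ξ₂.
Substitute: (1·6.33 + 1) ξ₂ = 374 → ξ₂ = 51.03 mol, ξ₁ = 323 mol.
Outlet amounts (n = n₀ + Σ ν·ξ):
  P: 587.2 − 1(323) − 1(51.03) = 213.2
  R: 0 + 2(323) = 646
  V: 0 + 2(51.03) = 102.1
Total out = 961.2 mol; y_V = 102.1 / 961.2 = 0.1062.

0.106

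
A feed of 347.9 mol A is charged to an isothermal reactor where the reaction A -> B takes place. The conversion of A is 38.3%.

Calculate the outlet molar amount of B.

A reacted = 0.383 × 347.9 = 133.2 mol; ν_A = −1, so ξ = 133.2/1 = 133.2 mol.
Outlet amounts (n = n₀ + ν ξ):
  A: 347.9 − 1(133.2) = 214.7
  B: 0 + 1(133.2) = 133.2

133 mol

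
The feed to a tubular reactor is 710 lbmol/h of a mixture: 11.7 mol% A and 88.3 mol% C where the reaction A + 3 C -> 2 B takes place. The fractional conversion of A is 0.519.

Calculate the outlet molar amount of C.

498 lbmol/h

A reacted = 0.519 × 83.07 = 43.11 lbmol/h; ν_A = −1, so ξ = 43.11/1 = 43.11 lbmol/h.
Outlet amounts (n = n₀ + ν ξ):
  A: 83.07 − 1(43.11) = 39.96
  C: 626.9 − 3(43.11) = 497.6
  B: 0 + 2(43.11) = 86.23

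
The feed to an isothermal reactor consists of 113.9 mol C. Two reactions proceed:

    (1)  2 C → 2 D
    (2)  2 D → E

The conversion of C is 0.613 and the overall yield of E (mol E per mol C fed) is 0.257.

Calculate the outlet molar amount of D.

11.3 mol

Conversion of C: C consumed = 2ξ₁ = 0.613 × 113.9 → ξ₁ = 34.91 mol.
Yield of E: 1ξ₂ / 113.9 = 0.257 → ξ₂ = 29.27 mol.
Outlet amounts (n = n₀ + Σ ν·ξ):
  C: 113.9 − 2(34.91) = 44.08
  D: 0 + 2(34.91) − 2(29.27) = 11.28
  E: 0 + 1(29.27) = 29.27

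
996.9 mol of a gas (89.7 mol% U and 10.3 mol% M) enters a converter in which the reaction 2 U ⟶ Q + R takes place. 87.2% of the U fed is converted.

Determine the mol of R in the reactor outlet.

U reacted = 0.872 × 894.2 = 779.8 mol; ν_U = −2, so ξ = 779.8/2 = 389.9 mol.
Outlet amounts (n = n₀ + ν ξ):
  U: 894.2 − 2(389.9) = 114.5
  Q: 0 + 1(389.9) = 389.9
  R: 0 + 1(389.9) = 389.9
  M: 102.7 (inert)

390 mol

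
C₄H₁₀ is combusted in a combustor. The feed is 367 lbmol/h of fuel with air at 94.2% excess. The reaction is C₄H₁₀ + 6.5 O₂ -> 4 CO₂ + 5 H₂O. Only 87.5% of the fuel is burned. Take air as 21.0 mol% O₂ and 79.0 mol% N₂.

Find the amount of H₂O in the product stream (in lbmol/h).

Stoichiometric O₂ = 6.5 × 367 = 2386 lbmol/h; O₂ fed = 2386 × 1.942 = 4633 lbmol/h.
N₂ fed = 4633 × 79/21 = 17430 lbmol/h.
Fuel reacted = 0.875 × 367 → ξ = 321.1 lbmol/h.
Outlet (n = n₀ + ν ξ):
  C₄H₁₀: 367 − 1(321.1) = 45.88
  O₂: 4633 − 6.5(321.1) = 2545
  N₂: 17430 (inert)
  CO₂: 0 + 4(321.1) = 1284
  H₂O: 0 + 5(321.1) = 1606

1610 lbmol/h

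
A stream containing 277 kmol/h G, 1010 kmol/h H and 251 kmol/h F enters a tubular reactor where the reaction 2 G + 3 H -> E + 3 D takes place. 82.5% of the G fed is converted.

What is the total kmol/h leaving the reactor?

G reacted = 0.825 × 277 = 228.5 kmol/h; ν_G = −2, so ξ = 228.5/2 = 114.3 kmol/h.
Outlet amounts (n = n₀ + ν ξ):
  G: 277 − 2(114.3) = 48.48
  H: 1010 − 3(114.3) = 667.2
  E: 0 + 1(114.3) = 114.3
  D: 0 + 3(114.3) = 342.8
  F: 251 (inert)
Total out = 48.48 + 667.2 + 114.3 + 342.8 + 251 = 1424 kmol/h.

1420 kmol/h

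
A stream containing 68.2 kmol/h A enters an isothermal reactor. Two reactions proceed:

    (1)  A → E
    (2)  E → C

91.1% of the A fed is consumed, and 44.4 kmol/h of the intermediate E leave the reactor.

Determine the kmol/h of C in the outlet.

17.7 kmol/h

Conversion of A: A consumed = 1ξ₁ = 0.911 × 68.2 → ξ₁ = 62.13 kmol/h.
E balance: n_E = 0 + 1ξ₁ − 1ξ₂ = 44.4 → ξ₂ = (1·62.13 − 44.4)/1 = 17.73 kmol/h.
Outlet amounts (n = n₀ + Σ ν·ξ):
  A: 68.2 − 1(62.13) = 6.07
  E: 0 + 1(62.13) − 1(17.73) = 44.4
  C: 0 + 1(17.73) = 17.73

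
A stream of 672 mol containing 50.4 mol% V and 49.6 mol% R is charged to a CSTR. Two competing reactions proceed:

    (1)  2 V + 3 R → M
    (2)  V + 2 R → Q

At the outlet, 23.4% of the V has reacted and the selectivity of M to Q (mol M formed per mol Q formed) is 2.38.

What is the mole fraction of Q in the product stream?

Conversion of V: V consumed = 0.234 × 338.7 = 79.25 mol = 2ξ₁ + 1ξ₂.
Selectivity: 1ξ₁ / (1ξ₂) = 2.38 → ξ₁ = 2.38 ξ₂.
Substitute: (2·2.38 + 1) ξ₂ = 79.25 → ξ₂ = 13.76 mol, ξ₁ = 32.75 mol.
Outlet amounts (n = n₀ + Σ ν·ξ):
  V: 338.7 − 2(32.75) − 1(13.76) = 259.4
  R: 333.3 − 3(32.75) − 2(13.76) = 207.6
  M: 0 + 1(32.75) = 32.75
  Q: 0 + 1(13.76) = 13.76
Total out = 513.5 mol; y_Q = 13.76 / 513.5 = 0.0268.

0.0268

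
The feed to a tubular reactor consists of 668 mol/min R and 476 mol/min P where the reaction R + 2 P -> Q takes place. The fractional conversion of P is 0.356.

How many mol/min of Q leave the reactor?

P reacted = 0.356 × 476 = 169.5 mol/min; ν_P = −2, so ξ = 169.5/2 = 84.73 mol/min.
Outlet amounts (n = n₀ + ν ξ):
  R: 668 − 1(84.73) = 583.3
  P: 476 − 2(84.73) = 306.5
  Q: 0 + 1(84.73) = 84.73

84.7 mol/min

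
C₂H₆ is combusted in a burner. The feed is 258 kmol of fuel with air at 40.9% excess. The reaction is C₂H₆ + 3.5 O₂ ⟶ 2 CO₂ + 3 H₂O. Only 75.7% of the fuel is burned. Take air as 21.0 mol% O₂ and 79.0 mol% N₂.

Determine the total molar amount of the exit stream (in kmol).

6410 kmol

Stoichiometric O₂ = 3.5 × 258 = 903 kmol; O₂ fed = 903 × 1.409 = 1272 kmol.
N₂ fed = 1272 × 79/21 = 4786 kmol.
Fuel reacted = 0.757 × 258 → ξ = 195.3 kmol.
Outlet (n = n₀ + ν ξ):
  C₂H₆: 258 − 1(195.3) = 62.69
  O₂: 1272 − 3.5(195.3) = 588.8
  N₂: 4786 (inert)
  CO₂: 0 + 2(195.3) = 390.6
  H₂O: 0 + 3(195.3) = 585.9
Total out = 62.69 + 588.8 + 4786 + 390.6 + 585.9 = 6414 kmol.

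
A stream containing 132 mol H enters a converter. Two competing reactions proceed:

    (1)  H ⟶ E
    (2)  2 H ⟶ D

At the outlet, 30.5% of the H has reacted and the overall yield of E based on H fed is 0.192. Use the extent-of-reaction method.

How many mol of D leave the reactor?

7.46 mol

Yield of E: 1ξ₁ / 132 = 0.192 → ξ₁ = 25.34 mol.
Conversion of H: 1ξ₁ + 2ξ₂ = 0.305 × 132 = 40.26 → ξ₂ = 7.458 mol.
Outlet amounts (n = n₀ + Σ ν·ξ):
  H: 132 − 1(25.34) − 2(7.458) = 91.74
  E: 0 + 1(25.34) = 25.34
  D: 0 + 1(7.458) = 7.458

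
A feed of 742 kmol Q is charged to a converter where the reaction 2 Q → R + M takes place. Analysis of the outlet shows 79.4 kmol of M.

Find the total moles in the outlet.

For M: n = n₀ + 1ξ → 79.4 = 0 + 1ξ, giving ξ = 79.4 kmol.
Outlet amounts (n = n₀ + ν ξ):
  Q: 742 − 2(79.4) = 583.2
  R: 0 + 1(79.4) = 79.4
  M: 0 + 1(79.4) = 79.4
Total out = 583.2 + 79.4 + 79.4 = 742 kmol.

742 kmol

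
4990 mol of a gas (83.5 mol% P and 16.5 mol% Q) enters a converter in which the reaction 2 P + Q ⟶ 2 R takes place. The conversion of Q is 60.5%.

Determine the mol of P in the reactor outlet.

Q reacted = 0.605 × 823.4 = 498.1 mol; ν_Q = −1, so ξ = 498.1/1 = 498.1 mol.
Outlet amounts (n = n₀ + ν ξ):
  P: 4167 − 2(498.1) = 3170
  Q: 823.4 − 1(498.1) = 325.2
  R: 0 + 2(498.1) = 996.3

3170 mol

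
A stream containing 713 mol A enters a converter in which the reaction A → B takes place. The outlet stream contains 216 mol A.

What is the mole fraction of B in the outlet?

For A: n = n₀ − 1ξ → 216 = 713 − 1ξ, giving ξ = 497 mol.
Outlet amounts (n = n₀ + ν ξ):
  A: 713 − 1(497) = 216
  B: 0 + 1(497) = 497
Total out = 713 mol; y_B = 497 / 713 = 0.6971.

0.697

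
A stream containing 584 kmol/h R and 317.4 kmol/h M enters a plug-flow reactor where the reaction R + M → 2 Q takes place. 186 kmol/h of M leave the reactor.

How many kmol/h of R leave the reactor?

For M: n = n₀ − 1ξ → 186 = 317.4 − 1ξ, giving ξ = 131.4 kmol/h.
Outlet amounts (n = n₀ + ν ξ):
  R: 584 − 1(131.4) = 452.6
  M: 317.4 − 1(131.4) = 186
  Q: 0 + 2(131.4) = 262.8

453 kmol/h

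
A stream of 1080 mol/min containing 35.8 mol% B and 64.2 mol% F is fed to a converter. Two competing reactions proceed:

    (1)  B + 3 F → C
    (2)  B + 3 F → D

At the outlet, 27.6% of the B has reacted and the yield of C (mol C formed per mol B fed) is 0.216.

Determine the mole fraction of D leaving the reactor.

0.0305

Yield of C: 1ξ₁ / 386.6 = 0.216 → ξ₁ = 83.51 mol/min.
Conversion of B: 1ξ₁ + 1ξ₂ = 0.276 × 386.6 = 106.7 → ξ₂ = 23.2 mol/min.
Outlet amounts (n = n₀ + Σ ν·ξ):
  B: 386.6 − 1(83.51) − 1(23.2) = 279.9
  F: 693.4 − 3(83.51) − 3(23.2) = 373.2
  C: 0 + 1(83.51) = 83.51
  D: 0 + 1(23.2) = 23.2
Total out = 759.9 mol/min; y_D = 23.2 / 759.9 = 0.03053.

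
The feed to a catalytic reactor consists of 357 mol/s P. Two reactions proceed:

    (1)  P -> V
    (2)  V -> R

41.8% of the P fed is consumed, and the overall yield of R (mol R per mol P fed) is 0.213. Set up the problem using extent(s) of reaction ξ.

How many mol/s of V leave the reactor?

Conversion of P: P consumed = 1ξ₁ = 0.418 × 357 → ξ₁ = 149.2 mol/s.
Yield of R: 1ξ₂ / 357 = 0.213 → ξ₂ = 76.04 mol/s.
Outlet amounts (n = n₀ + Σ ν·ξ):
  P: 357 − 1(149.2) = 207.8
  V: 0 + 1(149.2) − 1(76.04) = 73.19
  R: 0 + 1(76.04) = 76.04

73.2 mol/s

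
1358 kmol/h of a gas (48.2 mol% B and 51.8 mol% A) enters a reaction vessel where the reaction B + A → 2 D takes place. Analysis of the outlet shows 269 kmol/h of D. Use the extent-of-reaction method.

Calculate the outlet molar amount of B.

520 kmol/h

For D: n = n₀ + 2ξ → 269 = 0 + 2ξ, giving ξ = 134.5 kmol/h.
Outlet amounts (n = n₀ + ν ξ):
  B: 654.6 − 1(134.5) = 520.1
  A: 703.4 − 1(134.5) = 568.9
  D: 0 + 2(134.5) = 269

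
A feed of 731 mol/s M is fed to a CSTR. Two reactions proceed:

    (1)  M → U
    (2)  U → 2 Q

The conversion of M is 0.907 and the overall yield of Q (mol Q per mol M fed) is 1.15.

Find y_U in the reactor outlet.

Conversion of M: M consumed = 1ξ₁ = 0.907 × 731 → ξ₁ = 663 mol/s.
Yield of Q: 2ξ₂ / 731 = 1.15 → ξ₂ = 420.3 mol/s.
Outlet amounts (n = n₀ + Σ ν·ξ):
  M: 731 − 1(663) = 67.98
  U: 0 + 1(663) − 1(420.3) = 242.7
  Q: 0 + 2(420.3) = 840.6
Total out = 1151 mol/s; y_U = 242.7 / 1151 = 0.2108.

0.211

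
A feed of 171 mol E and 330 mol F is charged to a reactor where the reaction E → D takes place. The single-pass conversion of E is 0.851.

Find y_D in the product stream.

E reacted = 0.851 × 171 = 145.5 mol; ν_E = −1, so ξ = 145.5/1 = 145.5 mol.
Outlet amounts (n = n₀ + ν ξ):
  E: 171 − 1(145.5) = 25.48
  D: 0 + 1(145.5) = 145.5
  F: 330 (inert)
Total out = 501 mol; y_D = 145.5 / 501 = 0.2905.

0.29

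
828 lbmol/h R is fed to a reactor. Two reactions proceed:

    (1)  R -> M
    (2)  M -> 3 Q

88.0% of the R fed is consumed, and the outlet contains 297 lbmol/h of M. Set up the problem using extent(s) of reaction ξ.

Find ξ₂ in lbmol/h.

Conversion of R: R consumed = 1ξ₁ = 0.88 × 828 → ξ₁ = 728.6 lbmol/h.
M balance: n_M = 0 + 1ξ₁ − 1ξ₂ = 297 → ξ₂ = (1·728.6 − 297)/1 = 431.6 lbmol/h.
Outlet amounts (n = n₀ + Σ ν·ξ):
  R: 828 − 1(728.6) = 99.36
  M: 0 + 1(728.6) − 1(431.6) = 297
  Q: 0 + 3(431.6) = 1295

ξ₂ = 432 lbmol/h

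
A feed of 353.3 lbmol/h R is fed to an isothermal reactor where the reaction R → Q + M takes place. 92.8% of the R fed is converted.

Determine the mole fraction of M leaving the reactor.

0.481

R reacted = 0.928 × 353.3 = 327.9 lbmol/h; ν_R = −1, so ξ = 327.9/1 = 327.9 lbmol/h.
Outlet amounts (n = n₀ + ν ξ):
  R: 353.3 − 1(327.9) = 25.44
  Q: 0 + 1(327.9) = 327.9
  M: 0 + 1(327.9) = 327.9
Total out = 681.2 lbmol/h; y_M = 327.9 / 681.2 = 0.4813.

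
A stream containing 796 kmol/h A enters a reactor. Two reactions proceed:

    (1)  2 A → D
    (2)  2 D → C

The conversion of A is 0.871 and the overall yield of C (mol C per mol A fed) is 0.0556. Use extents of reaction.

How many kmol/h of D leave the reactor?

Conversion of A: A consumed = 2ξ₁ = 0.871 × 796 → ξ₁ = 346.7 kmol/h.
Yield of C: 1ξ₂ / 796 = 0.0556 → ξ₂ = 44.26 kmol/h.
Outlet amounts (n = n₀ + Σ ν·ξ):
  A: 796 − 2(346.7) = 102.7
  D: 0 + 1(346.7) − 2(44.26) = 258.1
  C: 0 + 1(44.26) = 44.26

258 kmol/h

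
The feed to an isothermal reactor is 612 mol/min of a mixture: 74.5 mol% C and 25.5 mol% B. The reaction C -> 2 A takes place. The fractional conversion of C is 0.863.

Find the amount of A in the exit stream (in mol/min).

C reacted = 0.863 × 455.9 = 393.5 mol/min; ν_C = −1, so ξ = 393.5/1 = 393.5 mol/min.
Outlet amounts (n = n₀ + ν ξ):
  C: 455.9 − 1(393.5) = 62.46
  A: 0 + 2(393.5) = 787
  B: 156.1 (inert)

787 mol/min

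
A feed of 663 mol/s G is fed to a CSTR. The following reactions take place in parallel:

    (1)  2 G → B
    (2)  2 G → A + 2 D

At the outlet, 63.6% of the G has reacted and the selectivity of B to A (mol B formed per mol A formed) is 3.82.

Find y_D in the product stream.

0.162

Conversion of G: G consumed = 0.636 × 663 = 421.7 mol/s = 2ξ₁ + 2ξ₂.
Selectivity: 1ξ₁ / (1ξ₂) = 3.82 → ξ₁ = 3.82 ξ₂.
Substitute: (2·3.82 + 2) ξ₂ = 421.7 → ξ₂ = 43.74 mol/s, ξ₁ = 167.1 mol/s.
Outlet amounts (n = n₀ + Σ ν·ξ):
  G: 663 − 2(167.1) − 2(43.74) = 241.3
  B: 0 + 1(167.1) = 167.1
  A: 0 + 1(43.74) = 43.74
  D: 0 + 2(43.74) = 87.48
Total out = 539.6 mol/s; y_D = 87.48 / 539.6 = 0.1621.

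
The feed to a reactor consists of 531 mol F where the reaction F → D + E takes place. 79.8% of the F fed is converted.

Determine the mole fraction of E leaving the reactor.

0.444

F reacted = 0.798 × 531 = 423.7 mol; ν_F = −1, so ξ = 423.7/1 = 423.7 mol.
Outlet amounts (n = n₀ + ν ξ):
  F: 531 − 1(423.7) = 107.3
  D: 0 + 1(423.7) = 423.7
  E: 0 + 1(423.7) = 423.7
Total out = 954.7 mol; y_E = 423.7 / 954.7 = 0.4438.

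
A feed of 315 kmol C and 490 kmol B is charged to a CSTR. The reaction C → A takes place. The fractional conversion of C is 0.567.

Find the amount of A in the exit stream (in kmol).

179 kmol

C reacted = 0.567 × 315 = 178.6 kmol; ν_C = −1, so ξ = 178.6/1 = 178.6 kmol.
Outlet amounts (n = n₀ + ν ξ):
  C: 315 − 1(178.6) = 136.4
  A: 0 + 1(178.6) = 178.6
  B: 490 (inert)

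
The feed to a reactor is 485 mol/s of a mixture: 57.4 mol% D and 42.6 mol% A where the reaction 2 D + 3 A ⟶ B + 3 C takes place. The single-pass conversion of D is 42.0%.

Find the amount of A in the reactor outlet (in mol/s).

D reacted = 0.42 × 278.4 = 116.9 mol/s; ν_D = −2, so ξ = 116.9/2 = 58.46 mol/s.
Outlet amounts (n = n₀ + ν ξ):
  D: 278.4 − 2(58.46) = 161.5
  A: 206.6 − 3(58.46) = 31.22
  B: 0 + 1(58.46) = 58.46
  C: 0 + 3(58.46) = 175.4

31.2 mol/s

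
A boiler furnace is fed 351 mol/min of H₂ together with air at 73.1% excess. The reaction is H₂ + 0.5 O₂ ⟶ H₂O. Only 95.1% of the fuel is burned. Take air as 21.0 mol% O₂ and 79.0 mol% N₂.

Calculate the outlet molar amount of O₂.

137 mol/min

Stoichiometric O₂ = 0.5 × 351 = 175.5 mol/min; O₂ fed = 175.5 × 1.731 = 303.8 mol/min.
N₂ fed = 303.8 × 79/21 = 1143 mol/min.
Fuel reacted = 0.951 × 351 → ξ = 333.8 mol/min.
Outlet (n = n₀ + ν ξ):
  H₂: 351 − 1(333.8) = 17.2
  O₂: 303.8 − 0.5(333.8) = 136.9
  N₂: 1143 (inert)
  H₂O: 0 + 1(333.8) = 333.8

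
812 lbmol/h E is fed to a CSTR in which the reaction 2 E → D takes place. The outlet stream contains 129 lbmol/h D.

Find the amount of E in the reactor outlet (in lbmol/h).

554 lbmol/h

For D: n = n₀ + 1ξ → 129 = 0 + 1ξ, giving ξ = 129 lbmol/h.
Outlet amounts (n = n₀ + ν ξ):
  E: 812 − 2(129) = 554
  D: 0 + 1(129) = 129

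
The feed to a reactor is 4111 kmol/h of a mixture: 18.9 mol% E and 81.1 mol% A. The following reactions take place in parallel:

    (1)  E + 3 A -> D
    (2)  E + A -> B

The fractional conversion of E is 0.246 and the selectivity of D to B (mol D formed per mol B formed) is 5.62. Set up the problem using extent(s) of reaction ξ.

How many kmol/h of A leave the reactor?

Conversion of E: E consumed = 0.246 × 777 = 191.1 kmol/h = 1ξ₁ + 1ξ₂.
Selectivity: 1ξ₁ / (1ξ₂) = 5.62 → ξ₁ = 5.62 ξ₂.
Substitute: (1·5.62 + 1) ξ₂ = 191.1 → ξ₂ = 28.87 kmol/h, ξ₁ = 162.3 kmol/h.
Outlet amounts (n = n₀ + Σ ν·ξ):
  E: 777 − 1(162.3) − 1(28.87) = 585.8
  A: 3334 − 3(162.3) − 1(28.87) = 2818
  D: 0 + 1(162.3) = 162.3
  B: 0 + 1(28.87) = 28.87

2820 kmol/h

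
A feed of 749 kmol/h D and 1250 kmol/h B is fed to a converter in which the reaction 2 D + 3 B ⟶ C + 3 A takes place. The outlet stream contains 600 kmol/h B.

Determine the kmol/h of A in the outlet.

650 kmol/h

For B: n = n₀ − 3ξ → 600 = 1250 − 3ξ, giving ξ = 216.7 kmol/h.
Outlet amounts (n = n₀ + ν ξ):
  D: 749 − 2(216.7) = 315.7
  B: 1250 − 3(216.7) = 600
  C: 0 + 1(216.7) = 216.7
  A: 0 + 3(216.7) = 650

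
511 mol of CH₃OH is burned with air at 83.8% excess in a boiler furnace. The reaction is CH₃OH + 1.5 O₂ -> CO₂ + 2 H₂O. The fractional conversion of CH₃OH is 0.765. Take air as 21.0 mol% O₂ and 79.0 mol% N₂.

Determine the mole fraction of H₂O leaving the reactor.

Stoichiometric O₂ = 1.5 × 511 = 766.5 mol; O₂ fed = 766.5 × 1.838 = 1409 mol.
N₂ fed = 1409 × 79/21 = 5300 mol.
Fuel reacted = 0.765 × 511 → ξ = 390.9 mol.
Outlet (n = n₀ + ν ξ):
  CH₃OH: 511 − 1(390.9) = 120.1
  O₂: 1409 − 1.5(390.9) = 822.5
  N₂: 5300 (inert)
  CO₂: 0 + 1(390.9) = 390.9
  H₂O: 0 + 2(390.9) = 781.8
Total out = 7415 mol; y_H₂O = 781.8 / 7415 = 0.1054.

0.105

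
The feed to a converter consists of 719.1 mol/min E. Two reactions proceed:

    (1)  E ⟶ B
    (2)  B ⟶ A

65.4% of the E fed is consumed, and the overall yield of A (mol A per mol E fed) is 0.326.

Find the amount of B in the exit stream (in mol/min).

Conversion of E: E consumed = 1ξ₁ = 0.654 × 719.1 → ξ₁ = 470.3 mol/min.
Yield of A: 1ξ₂ / 719.1 = 0.326 → ξ₂ = 234.4 mol/min.
Outlet amounts (n = n₀ + Σ ν·ξ):
  E: 719.1 − 1(470.3) = 248.8
  B: 0 + 1(470.3) − 1(234.4) = 235.9
  A: 0 + 1(234.4) = 234.4

236 mol/min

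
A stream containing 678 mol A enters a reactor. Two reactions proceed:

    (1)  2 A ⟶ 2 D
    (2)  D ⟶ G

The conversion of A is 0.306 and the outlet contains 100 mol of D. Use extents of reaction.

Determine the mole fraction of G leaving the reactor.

0.159

Conversion of A: A consumed = 2ξ₁ = 0.306 × 678 → ξ₁ = 103.7 mol.
D balance: n_D = 0 + 2ξ₁ − 1ξ₂ = 100 → ξ₂ = (2·103.7 − 100)/1 = 107.5 mol.
Outlet amounts (n = n₀ + Σ ν·ξ):
  A: 678 − 2(103.7) = 470.5
  D: 0 + 2(103.7) − 1(107.5) = 100
  G: 0 + 1(107.5) = 107.5
Total out = 678 mol; y_G = 107.5 / 678 = 0.1585.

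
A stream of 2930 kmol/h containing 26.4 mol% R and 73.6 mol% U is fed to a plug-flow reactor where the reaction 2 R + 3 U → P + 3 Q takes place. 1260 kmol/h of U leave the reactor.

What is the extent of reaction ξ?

ξ = 299 kmol/h

For U: n = n₀ − 3ξ → 1260 = 2156 − 3ξ, giving ξ = 298.8 kmol/h.
Outlet amounts (n = n₀ + ν ξ):
  R: 773.5 − 2(298.8) = 175.9
  U: 2156 − 3(298.8) = 1260
  P: 0 + 1(298.8) = 298.8
  Q: 0 + 3(298.8) = 896.5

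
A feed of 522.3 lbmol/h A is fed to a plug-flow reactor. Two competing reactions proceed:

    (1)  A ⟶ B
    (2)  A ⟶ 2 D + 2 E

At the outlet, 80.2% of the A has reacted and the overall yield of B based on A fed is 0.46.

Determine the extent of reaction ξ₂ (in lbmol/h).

Yield of B: 1ξ₁ / 522.3 = 0.46 → ξ₁ = 240.3 lbmol/h.
Conversion of A: 1ξ₁ + 1ξ₂ = 0.802 × 522.3 = 418.9 → ξ₂ = 178.6 lbmol/h.
Outlet amounts (n = n₀ + Σ ν·ξ):
  A: 522.3 − 1(240.3) − 1(178.6) = 103.4
  B: 0 + 1(240.3) = 240.3
  D: 0 + 2(178.6) = 357.3
  E: 0 + 2(178.6) = 357.3

ξ₂ = 179 lbmol/h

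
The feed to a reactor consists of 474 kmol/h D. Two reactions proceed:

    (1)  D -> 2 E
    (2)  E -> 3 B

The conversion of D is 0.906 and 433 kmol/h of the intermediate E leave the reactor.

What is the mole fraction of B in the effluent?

Conversion of D: D consumed = 1ξ₁ = 0.906 × 474 → ξ₁ = 429.4 kmol/h.
E balance: n_E = 0 + 2ξ₁ − 1ξ₂ = 433 → ξ₂ = (2·429.4 − 433)/1 = 425.9 kmol/h.
Outlet amounts (n = n₀ + Σ ν·ξ):
  D: 474 − 1(429.4) = 44.56
  E: 0 + 2(429.4) − 1(425.9) = 433
  B: 0 + 3(425.9) = 1278
Total out = 1755 kmol/h; y_B = 1278 / 1755 = 0.7279.

0.728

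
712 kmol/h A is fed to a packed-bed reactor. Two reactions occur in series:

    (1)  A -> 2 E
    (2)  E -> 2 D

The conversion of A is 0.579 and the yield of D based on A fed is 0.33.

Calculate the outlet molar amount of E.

707 kmol/h

Conversion of A: A consumed = 1ξ₁ = 0.579 × 712 → ξ₁ = 412.2 kmol/h.
Yield of D: 2ξ₂ / 712 = 0.33 → ξ₂ = 117.5 kmol/h.
Outlet amounts (n = n₀ + Σ ν·ξ):
  A: 712 − 1(412.2) = 299.8
  E: 0 + 2(412.2) − 1(117.5) = 707
  D: 0 + 2(117.5) = 235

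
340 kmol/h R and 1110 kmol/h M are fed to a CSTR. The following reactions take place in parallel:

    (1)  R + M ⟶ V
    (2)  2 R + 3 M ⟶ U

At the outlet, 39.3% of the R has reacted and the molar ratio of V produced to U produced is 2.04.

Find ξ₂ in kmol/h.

ξ₂ = 33.1 kmol/h

Conversion of R: R consumed = 0.393 × 340 = 133.6 kmol/h = 1ξ₁ + 2ξ₂.
Selectivity: 1ξ₁ / (1ξ₂) = 2.04 → ξ₁ = 2.04 ξ₂.
Substitute: (1·2.04 + 2) ξ₂ = 133.6 → ξ₂ = 33.07 kmol/h, ξ₁ = 67.47 kmol/h.
Outlet amounts (n = n₀ + Σ ν·ξ):
  R: 340 − 1(67.47) − 2(33.07) = 206.4
  M: 1110 − 1(67.47) − 3(33.07) = 943.3
  V: 0 + 1(67.47) = 67.47
  U: 0 + 1(33.07) = 33.07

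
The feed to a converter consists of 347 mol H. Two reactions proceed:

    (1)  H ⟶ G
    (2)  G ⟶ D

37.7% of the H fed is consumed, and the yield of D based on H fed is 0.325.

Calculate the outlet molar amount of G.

Conversion of H: H consumed = 1ξ₁ = 0.377 × 347 → ξ₁ = 130.8 mol.
Yield of D: 1ξ₂ / 347 = 0.325 → ξ₂ = 112.8 mol.
Outlet amounts (n = n₀ + Σ ν·ξ):
  H: 347 − 1(130.8) = 216.2
  G: 0 + 1(130.8) − 1(112.8) = 18.04
  D: 0 + 1(112.8) = 112.8

18 mol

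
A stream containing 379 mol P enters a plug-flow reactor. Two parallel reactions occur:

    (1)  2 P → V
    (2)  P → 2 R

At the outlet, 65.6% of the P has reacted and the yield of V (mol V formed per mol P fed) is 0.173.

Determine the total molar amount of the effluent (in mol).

431 mol

Yield of V: 1ξ₁ / 379 = 0.173 → ξ₁ = 65.57 mol.
Conversion of P: 2ξ₁ + 1ξ₂ = 0.656 × 379 = 248.6 → ξ₂ = 117.5 mol.
Outlet amounts (n = n₀ + Σ ν·ξ):
  P: 379 − 2(65.57) − 1(117.5) = 130.4
  V: 0 + 1(65.57) = 65.57
  R: 0 + 2(117.5) = 235
Total out = 130.4 + 65.57 + 235 = 430.9 mol.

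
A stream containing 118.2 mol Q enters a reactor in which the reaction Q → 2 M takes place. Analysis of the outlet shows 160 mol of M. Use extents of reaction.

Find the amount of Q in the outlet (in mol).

38.2 mol

For M: n = n₀ + 2ξ → 160 = 0 + 2ξ, giving ξ = 80 mol.
Outlet amounts (n = n₀ + ν ξ):
  Q: 118.2 − 1(80) = 38.2
  M: 0 + 2(80) = 160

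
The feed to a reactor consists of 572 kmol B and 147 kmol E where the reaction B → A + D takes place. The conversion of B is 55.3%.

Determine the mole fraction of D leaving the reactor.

0.306

B reacted = 0.553 × 572 = 316.3 kmol; ν_B = −1, so ξ = 316.3/1 = 316.3 kmol.
Outlet amounts (n = n₀ + ν ξ):
  B: 572 − 1(316.3) = 255.7
  A: 0 + 1(316.3) = 316.3
  D: 0 + 1(316.3) = 316.3
  E: 147 (inert)
Total out = 1035 kmol; y_D = 316.3 / 1035 = 0.3055.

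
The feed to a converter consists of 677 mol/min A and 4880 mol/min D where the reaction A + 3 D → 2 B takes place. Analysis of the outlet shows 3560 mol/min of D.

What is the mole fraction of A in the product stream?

For D: n = n₀ − 3ξ → 3560 = 4880 − 3ξ, giving ξ = 440 mol/min.
Outlet amounts (n = n₀ + ν ξ):
  A: 677 − 1(440) = 237
  D: 4880 − 3(440) = 3560
  B: 0 + 2(440) = 880
Total out = 4677 mol/min; y_A = 237 / 4677 = 0.05067.

0.0507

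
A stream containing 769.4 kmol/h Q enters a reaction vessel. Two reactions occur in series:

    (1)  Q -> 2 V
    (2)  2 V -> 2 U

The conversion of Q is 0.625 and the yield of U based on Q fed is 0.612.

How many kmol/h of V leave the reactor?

Conversion of Q: Q consumed = 1ξ₁ = 0.625 × 769.4 → ξ₁ = 480.9 kmol/h.
Yield of U: 2ξ₂ / 769.4 = 0.612 → ξ₂ = 235.4 kmol/h.
Outlet amounts (n = n₀ + Σ ν·ξ):
  Q: 769.4 − 1(480.9) = 288.5
  V: 0 + 2(480.9) − 2(235.4) = 490.9
  U: 0 + 2(235.4) = 470.9

491 kmol/h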